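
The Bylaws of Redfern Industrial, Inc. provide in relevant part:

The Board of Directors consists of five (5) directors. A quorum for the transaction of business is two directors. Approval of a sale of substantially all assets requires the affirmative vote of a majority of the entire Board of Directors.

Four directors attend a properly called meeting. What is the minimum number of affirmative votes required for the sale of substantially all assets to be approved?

The sale of substantially all assets requires a majority of the entire Board of Directors (5).
A majority of 5 is 3.

3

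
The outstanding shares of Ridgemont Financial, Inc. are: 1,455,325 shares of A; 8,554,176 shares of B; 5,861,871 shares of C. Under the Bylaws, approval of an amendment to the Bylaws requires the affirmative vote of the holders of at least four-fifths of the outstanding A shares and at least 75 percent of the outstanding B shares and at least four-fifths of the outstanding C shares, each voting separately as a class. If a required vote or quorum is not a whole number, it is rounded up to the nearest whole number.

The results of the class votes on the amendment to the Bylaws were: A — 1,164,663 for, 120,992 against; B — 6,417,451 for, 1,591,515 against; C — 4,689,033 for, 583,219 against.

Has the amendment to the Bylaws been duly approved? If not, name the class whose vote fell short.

Not approved — the C shares did not give the required vote.

A: 4/5 of 1455325 = 1164260; 1,164,260 required, 1,164,663 in favor — approved.
B: 3/4 of 8554176 = 6415632; 6,415,632 required, 6,417,451 in favor — approved.
C: 4/5 of 5861871 = 4689496.80, rounded up to 4689497; 4,689,497 required, 4,689,033 in favor — not approved.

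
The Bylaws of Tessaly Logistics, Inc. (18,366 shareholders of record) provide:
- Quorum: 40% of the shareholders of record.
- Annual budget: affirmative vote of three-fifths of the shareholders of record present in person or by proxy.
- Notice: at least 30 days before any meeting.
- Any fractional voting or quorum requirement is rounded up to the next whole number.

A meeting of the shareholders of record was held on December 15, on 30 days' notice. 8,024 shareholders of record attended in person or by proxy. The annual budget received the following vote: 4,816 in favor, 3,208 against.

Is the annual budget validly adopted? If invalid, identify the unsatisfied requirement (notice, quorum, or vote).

Notice: 30 days given; 30 required. Satisfied.
Quorum: 40% of 18,366 = 7,346.40, rounded up to 7,347; 8,024 present. Satisfied.
Vote: requires three-fifths of those present (8,024); 3/5 of 8024 = 4814.40, rounded up to 4815, so 4,815 needed; 4,816 in favor. Satisfied.

Valid — all requirements satisfied.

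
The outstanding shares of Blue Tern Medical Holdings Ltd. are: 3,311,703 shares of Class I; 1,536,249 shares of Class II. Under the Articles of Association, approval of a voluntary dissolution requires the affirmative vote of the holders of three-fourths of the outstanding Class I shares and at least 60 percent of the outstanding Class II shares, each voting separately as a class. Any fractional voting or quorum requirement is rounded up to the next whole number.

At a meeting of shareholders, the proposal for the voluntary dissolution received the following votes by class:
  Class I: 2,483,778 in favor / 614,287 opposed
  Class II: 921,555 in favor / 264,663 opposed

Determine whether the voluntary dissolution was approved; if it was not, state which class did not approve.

Not approved — the Class II shares did not give the required vote.

Class I: 3/4 of 3311703 = 2483777.25, rounded up to 2483778; 2,483,778 required, 2,483,778 in favor — approved.
Class II: 3/5 of 1536249 = 921749.40, rounded up to 921750; 921,750 required, 921,555 in favor — not approved.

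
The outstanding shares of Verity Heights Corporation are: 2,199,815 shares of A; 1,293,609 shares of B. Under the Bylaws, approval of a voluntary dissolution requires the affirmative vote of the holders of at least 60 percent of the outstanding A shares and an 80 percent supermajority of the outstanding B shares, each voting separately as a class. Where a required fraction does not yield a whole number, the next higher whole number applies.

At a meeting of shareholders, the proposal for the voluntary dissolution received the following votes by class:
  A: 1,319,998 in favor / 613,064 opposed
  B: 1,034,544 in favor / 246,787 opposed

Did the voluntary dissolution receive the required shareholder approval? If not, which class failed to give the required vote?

Not approved — the B shares did not give the required vote.

A: 3/5 of 2199815 = 1319889; 1,319,889 required, 1,319,998 in favor — approved.
B: 4/5 of 1293609 = 1034887.20, rounded up to 1034888; 1,034,888 required, 1,034,544 in favor — not approved.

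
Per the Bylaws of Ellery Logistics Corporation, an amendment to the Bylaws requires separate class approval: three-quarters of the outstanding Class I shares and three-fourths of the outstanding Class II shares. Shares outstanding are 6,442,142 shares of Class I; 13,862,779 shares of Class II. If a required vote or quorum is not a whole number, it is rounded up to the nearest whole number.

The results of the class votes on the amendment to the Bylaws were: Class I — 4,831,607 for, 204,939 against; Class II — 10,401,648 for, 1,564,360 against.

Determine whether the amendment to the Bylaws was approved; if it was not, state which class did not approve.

Approved — every class gave the required vote.

Class I: 3/4 of 6442142 = 4831606.50, rounded up to 4831607; 4,831,607 required, 4,831,607 in favor — approved.
Class II: 3/4 of 13862779 = 10397084.25, rounded up to 10397085; 10,397,085 required, 10,401,648 in favor — approved.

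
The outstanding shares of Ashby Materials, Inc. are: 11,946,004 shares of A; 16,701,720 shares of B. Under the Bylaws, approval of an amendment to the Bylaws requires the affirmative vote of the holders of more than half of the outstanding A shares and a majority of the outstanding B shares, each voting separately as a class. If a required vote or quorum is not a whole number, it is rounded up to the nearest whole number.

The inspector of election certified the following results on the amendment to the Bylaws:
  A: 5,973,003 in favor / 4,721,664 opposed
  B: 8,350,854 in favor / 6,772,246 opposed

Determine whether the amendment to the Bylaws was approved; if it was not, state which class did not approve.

Not approved — the B shares did not give the required vote.

A: a majority of 11946004 is 5973003; 5,973,003 required, 5,973,003 in favor — approved.
B: a majority of 16701720 is 8350861; 8,350,861 required, 8,350,854 in favor — not approved.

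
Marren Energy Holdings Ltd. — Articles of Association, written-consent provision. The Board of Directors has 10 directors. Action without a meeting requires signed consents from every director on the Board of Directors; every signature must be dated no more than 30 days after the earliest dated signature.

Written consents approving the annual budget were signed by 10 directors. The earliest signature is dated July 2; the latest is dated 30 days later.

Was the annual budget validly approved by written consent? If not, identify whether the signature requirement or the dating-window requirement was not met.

Effective — both the signature and dating-window requirements are satisfied.

Signatures required: every one of 10 — unanimous means all 10, so 10 needed; 10 signed. Sufficient.
Dating window: the latest signature is 30 days after the earliest; the limit is 30 days. Within the window.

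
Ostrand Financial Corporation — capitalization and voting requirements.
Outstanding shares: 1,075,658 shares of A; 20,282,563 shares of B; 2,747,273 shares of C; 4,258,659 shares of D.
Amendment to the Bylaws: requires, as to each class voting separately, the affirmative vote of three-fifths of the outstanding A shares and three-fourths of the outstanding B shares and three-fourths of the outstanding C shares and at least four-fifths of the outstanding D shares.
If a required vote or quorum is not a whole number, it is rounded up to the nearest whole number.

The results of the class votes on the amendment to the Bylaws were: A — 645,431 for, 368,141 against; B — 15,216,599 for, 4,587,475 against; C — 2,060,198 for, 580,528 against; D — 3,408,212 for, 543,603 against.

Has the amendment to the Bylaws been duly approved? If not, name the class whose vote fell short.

Not approved — the C shares did not give the required vote.

A: 3/5 of 1075658 = 645394.80, rounded up to 645395; 645,395 required, 645,431 in favor — approved.
B: 3/4 of 20282563 = 15211922.25, rounded up to 15211923; 15,211,923 required, 15,216,599 in favor — approved.
C: 3/4 of 2747273 = 2060454.75, rounded up to 2060455; 2,060,455 required, 2,060,198 in favor — not approved.
D: 4/5 of 4258659 = 3406927.20, rounded up to 3406928; 3,406,928 required, 3,408,212 in favor — approved.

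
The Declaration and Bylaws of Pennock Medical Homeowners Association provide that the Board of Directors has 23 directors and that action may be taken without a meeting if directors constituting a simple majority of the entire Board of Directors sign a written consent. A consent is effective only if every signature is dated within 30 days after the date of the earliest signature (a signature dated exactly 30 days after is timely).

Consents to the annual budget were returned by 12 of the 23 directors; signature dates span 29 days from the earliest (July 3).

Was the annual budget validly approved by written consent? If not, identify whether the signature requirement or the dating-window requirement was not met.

Effective — both the signature and dating-window requirements are satisfied.

Signatures required: a simple majority of 23 — a majority of 23 is 12, so 12 needed; 12 signed. Sufficient.
Dating window: the latest signature is 29 days after the earliest; the limit is 30 days. Within the window.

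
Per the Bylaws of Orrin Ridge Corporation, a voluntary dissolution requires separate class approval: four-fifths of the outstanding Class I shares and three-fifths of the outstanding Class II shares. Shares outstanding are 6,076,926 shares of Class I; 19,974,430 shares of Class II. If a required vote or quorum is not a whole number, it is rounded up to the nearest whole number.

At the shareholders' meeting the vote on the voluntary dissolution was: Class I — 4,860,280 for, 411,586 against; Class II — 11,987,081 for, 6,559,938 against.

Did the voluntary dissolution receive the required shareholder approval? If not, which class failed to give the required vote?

Not approved — the Class I shares did not give the required vote.

Class I: 4/5 of 6076926 = 4861540.80, rounded up to 4861541; 4,861,541 required, 4,860,280 in favor — not approved.
Class II: 3/5 of 19974430 = 11984658; 11,984,658 required, 11,987,081 in favor — approved.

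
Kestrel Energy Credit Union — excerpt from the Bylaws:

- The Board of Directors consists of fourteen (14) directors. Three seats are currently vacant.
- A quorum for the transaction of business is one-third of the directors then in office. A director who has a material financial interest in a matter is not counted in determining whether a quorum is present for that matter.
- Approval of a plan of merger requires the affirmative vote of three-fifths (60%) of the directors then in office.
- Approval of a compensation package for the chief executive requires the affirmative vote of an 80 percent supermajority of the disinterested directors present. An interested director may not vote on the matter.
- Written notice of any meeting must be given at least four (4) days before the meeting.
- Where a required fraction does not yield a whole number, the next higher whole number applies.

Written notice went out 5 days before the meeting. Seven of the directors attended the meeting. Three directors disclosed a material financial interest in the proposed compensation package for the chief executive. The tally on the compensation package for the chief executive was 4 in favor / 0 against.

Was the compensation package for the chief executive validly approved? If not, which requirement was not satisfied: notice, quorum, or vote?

Notice: 5 days given; 4 required (5 ≥ 4). Satisfied.
Quorum: 7 present, but the 3 interested directors do not count, leaving 4. Quorum is 4. Satisfied.
Vote: the compensation package for the chief executive requires four-fifths of the disinterested directors present (7 − 3 = 4). 4/5 of 4 = 3.20, rounded up to 4, so 4 affirmative votes are needed; 4 voted in favor. Satisfied.

Valid — all requirements satisfied.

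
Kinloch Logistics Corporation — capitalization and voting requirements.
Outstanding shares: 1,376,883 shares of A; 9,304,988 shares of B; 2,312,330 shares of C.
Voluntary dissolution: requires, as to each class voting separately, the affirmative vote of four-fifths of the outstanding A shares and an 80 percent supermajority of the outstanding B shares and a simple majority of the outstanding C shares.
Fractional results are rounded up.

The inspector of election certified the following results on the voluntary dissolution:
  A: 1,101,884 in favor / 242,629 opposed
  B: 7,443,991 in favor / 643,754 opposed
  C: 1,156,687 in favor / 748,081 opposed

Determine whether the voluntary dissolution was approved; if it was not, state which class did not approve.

A: 4/5 of 1376883 = 1101506.40, rounded up to 1101507; 1,101,507 required, 1,101,884 in favor — approved.
B: 4/5 of 9304988 = 7443990.40, rounded up to 7443991; 7,443,991 required, 7,443,991 in favor — approved.
C: a majority of 2312330 is 1156166; 1,156,166 required, 1,156,687 in favor — approved.

Approved — every class gave the required vote.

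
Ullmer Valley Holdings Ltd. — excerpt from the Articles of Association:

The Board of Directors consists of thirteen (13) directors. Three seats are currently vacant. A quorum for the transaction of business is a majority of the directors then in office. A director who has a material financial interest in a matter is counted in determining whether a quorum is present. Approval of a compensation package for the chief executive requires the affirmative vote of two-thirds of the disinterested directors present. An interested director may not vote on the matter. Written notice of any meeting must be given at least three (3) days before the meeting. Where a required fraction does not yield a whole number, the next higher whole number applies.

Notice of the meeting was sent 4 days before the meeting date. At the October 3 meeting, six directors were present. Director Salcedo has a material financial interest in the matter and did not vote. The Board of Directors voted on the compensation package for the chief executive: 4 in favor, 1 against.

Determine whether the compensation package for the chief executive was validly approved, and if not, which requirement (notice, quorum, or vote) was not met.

Valid — all requirements satisfied.

Notice: 4 days given; 3 required (4 ≥ 3). Satisfied.
Quorum: 6 present (interested directors count toward quorum); quorum is 6. Satisfied.
Vote: the compensation package for the chief executive requires two-thirds of the disinterested directors present (6 − 1 = 5). 2/3 of 5 = 3.33, rounded up to 4, so 4 affirmative votes are needed; 4 voted in favor. Satisfied.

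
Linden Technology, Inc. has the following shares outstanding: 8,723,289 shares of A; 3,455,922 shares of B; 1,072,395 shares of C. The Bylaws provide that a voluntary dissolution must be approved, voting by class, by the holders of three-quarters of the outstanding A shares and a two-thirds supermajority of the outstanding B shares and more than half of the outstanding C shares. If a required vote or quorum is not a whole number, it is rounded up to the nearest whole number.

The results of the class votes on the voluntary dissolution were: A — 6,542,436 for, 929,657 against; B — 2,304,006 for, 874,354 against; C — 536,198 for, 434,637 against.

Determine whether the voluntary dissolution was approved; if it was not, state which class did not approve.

Not approved — the A shares did not give the required vote.

A: 3/4 of 8723289 = 6542466.75, rounded up to 6542467; 6,542,467 required, 6,542,436 in favor — not approved.
B: 2/3 of 3455922 = 2303948; 2,303,948 required, 2,304,006 in favor — approved.
C: a majority of 1072395 is 536198; 536,198 required, 536,198 in favor — approved.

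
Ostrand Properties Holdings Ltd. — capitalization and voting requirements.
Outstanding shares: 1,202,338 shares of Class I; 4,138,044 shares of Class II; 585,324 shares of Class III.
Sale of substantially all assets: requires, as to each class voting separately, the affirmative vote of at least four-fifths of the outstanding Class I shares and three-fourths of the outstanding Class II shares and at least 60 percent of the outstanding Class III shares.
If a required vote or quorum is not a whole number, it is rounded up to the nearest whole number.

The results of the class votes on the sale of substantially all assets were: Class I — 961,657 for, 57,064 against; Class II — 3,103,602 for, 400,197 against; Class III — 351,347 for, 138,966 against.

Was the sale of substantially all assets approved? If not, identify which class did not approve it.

Not approved — the Class I shares did not give the required vote.

Class I: 4/5 of 1202338 = 961870.40, rounded up to 961871; 961,871 required, 961,657 in favor — not approved.
Class II: 3/4 of 4138044 = 3103533; 3,103,533 required, 3,103,602 in favor — approved.
Class III: 3/5 of 585324 = 351194.40, rounded up to 351195; 351,195 required, 351,347 in favor — approved.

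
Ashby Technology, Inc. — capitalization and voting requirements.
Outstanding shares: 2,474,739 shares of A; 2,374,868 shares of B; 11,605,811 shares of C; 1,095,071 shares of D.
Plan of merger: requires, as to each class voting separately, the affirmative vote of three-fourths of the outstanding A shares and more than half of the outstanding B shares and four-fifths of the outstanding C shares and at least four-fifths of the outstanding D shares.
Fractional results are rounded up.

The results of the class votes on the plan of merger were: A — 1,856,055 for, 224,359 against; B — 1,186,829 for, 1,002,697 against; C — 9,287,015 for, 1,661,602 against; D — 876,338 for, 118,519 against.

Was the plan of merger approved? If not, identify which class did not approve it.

A: 3/4 of 2474739 = 1856054.25, rounded up to 1856055; 1,856,055 required, 1,856,055 in favor — approved.
B: a majority of 2374868 is 1187435; 1,187,435 required, 1,186,829 in favor — not approved.
C: 4/5 of 11605811 = 9284648.80, rounded up to 9284649; 9,284,649 required, 9,287,015 in favor — approved.
D: 4/5 of 1095071 = 876056.80, rounded up to 876057; 876,057 required, 876,338 in favor — approved.

Not approved — the B shares did not give the required vote.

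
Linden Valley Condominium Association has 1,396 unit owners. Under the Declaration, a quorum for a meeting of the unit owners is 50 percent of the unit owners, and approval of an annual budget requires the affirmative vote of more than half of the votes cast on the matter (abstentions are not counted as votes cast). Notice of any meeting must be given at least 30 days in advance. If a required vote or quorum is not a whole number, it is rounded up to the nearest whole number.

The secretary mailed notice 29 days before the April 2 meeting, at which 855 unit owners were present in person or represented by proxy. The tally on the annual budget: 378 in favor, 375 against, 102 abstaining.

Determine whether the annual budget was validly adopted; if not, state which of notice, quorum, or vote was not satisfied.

Invalid — notice requirement not satisfied.

Notice: 29 days given; 30 required. Not satisfied.
Quorum: 50% of 1,396 = 698; 855 present. Satisfied.
Vote: requires a majority of the votes cast (855 − 102 abstaining = 753); a majority of 753 is 377, so 377 needed; 378 in favor. Satisfied.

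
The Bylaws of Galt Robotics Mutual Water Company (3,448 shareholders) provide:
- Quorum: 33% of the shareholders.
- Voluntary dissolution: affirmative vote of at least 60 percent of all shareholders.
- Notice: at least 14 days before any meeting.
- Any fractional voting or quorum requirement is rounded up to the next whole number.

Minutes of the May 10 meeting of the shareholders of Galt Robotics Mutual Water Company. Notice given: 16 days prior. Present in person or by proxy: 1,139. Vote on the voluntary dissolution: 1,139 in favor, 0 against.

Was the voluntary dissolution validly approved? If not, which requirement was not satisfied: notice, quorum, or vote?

Notice: 16 days given; 14 required. Satisfied.
Quorum: 33% of 3,448 = 1,137.84, rounded up to 1,138; 1,139 present. Satisfied.
Vote: requires three-fifths of all shareholders (3,448); 3/5 of 3448 = 2068.80, rounded up to 2069, so 2,069 needed; 1,139 in favor. Not satisfied.

Invalid — vote requirement not satisfied.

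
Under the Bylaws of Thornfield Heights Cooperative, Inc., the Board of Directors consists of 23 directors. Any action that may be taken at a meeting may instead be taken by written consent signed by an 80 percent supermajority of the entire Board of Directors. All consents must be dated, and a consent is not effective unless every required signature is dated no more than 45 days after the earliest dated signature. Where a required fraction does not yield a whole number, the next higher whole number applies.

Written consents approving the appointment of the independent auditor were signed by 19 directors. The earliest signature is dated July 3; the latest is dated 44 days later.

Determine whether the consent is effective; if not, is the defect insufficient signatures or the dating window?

Signatures required: an 80 percent supermajority of 23 — 4/5 of 23 = 18.40, rounded up to 19, so 19 needed; 19 signed. Sufficient.
Dating window: the latest signature is 44 days after the earliest; the limit is 45 days. Within the window.

Effective — both the signature and dating-window requirements are satisfied.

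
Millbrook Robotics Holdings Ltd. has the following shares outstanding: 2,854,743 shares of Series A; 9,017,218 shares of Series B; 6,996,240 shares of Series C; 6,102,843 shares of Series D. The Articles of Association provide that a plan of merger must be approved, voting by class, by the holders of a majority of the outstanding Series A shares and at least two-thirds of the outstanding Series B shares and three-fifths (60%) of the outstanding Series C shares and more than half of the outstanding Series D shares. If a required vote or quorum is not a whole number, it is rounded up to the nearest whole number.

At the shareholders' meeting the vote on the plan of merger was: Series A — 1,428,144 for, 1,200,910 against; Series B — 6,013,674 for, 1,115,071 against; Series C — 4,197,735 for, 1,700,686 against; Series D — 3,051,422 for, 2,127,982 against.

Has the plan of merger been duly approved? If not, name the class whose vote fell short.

Not approved — the Series C shares did not give the required vote.

Series A: a majority of 2854743 is 1427372; 1,427,372 required, 1,428,144 in favor — approved.
Series B: 2/3 of 9017218 = 6011478.67, rounded up to 6011479; 6,011,479 required, 6,013,674 in favor — approved.
Series C: 3/5 of 6996240 = 4197744; 4,197,744 required, 4,197,735 in favor — not approved.
Series D: a majority of 6102843 is 3051422; 3,051,422 required, 3,051,422 in favor — approved.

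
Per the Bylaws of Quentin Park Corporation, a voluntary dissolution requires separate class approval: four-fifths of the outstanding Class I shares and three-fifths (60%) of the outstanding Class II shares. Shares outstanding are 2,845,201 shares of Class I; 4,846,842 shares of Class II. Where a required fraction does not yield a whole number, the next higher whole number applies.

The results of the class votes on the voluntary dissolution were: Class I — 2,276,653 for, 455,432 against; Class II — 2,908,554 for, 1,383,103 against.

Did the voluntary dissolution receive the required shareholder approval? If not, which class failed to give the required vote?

Approved — every class gave the required vote.

Class I: 4/5 of 2845201 = 2276160.80, rounded up to 2276161; 2,276,161 required, 2,276,653 in favor — approved.
Class II: 3/5 of 4846842 = 2908105.20, rounded up to 2908106; 2,908,106 required, 2,908,554 in favor — approved.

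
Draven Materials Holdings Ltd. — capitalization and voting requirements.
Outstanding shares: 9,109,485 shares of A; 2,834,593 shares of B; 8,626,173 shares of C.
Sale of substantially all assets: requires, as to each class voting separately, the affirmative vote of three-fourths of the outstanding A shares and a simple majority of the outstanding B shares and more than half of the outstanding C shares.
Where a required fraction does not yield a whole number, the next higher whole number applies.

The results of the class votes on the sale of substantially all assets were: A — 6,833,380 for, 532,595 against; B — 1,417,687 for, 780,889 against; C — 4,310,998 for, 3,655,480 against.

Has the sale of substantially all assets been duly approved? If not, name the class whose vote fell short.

Not approved — the C shares did not give the required vote.

A: 3/4 of 9109485 = 6832113.75, rounded up to 6832114; 6,832,114 required, 6,833,380 in favor — approved.
B: a majority of 2834593 is 1417297; 1,417,297 required, 1,417,687 in favor — approved.
C: a majority of 8626173 is 4313087; 4,313,087 required, 4,310,998 in favor — not approved.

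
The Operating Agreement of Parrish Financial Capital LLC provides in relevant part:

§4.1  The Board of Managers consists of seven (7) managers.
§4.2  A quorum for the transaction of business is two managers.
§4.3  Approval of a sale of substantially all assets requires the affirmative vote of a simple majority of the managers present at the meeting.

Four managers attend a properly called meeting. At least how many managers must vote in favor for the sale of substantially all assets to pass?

The sale of substantially all assets requires a majority of the managers present (4).
A majority of 4 is 3.

3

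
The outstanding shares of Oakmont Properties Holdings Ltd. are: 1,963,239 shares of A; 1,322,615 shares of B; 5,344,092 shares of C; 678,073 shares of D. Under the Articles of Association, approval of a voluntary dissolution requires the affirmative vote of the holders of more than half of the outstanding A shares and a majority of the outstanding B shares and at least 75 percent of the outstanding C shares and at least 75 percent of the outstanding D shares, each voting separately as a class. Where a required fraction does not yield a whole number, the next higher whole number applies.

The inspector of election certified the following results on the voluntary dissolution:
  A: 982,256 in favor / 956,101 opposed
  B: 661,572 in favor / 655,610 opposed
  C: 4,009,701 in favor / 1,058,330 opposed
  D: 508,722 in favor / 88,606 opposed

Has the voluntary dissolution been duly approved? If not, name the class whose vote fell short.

Approved — every class gave the required vote.

A: a majority of 1963239 is 981620; 981,620 required, 982,256 in favor — approved.
B: a majority of 1322615 is 661308; 661,308 required, 661,572 in favor — approved.
C: 3/4 of 5344092 = 4008069; 4,008,069 required, 4,009,701 in favor — approved.
D: 3/4 of 678073 = 508554.75, rounded up to 508555; 508,555 required, 508,722 in favor — approved.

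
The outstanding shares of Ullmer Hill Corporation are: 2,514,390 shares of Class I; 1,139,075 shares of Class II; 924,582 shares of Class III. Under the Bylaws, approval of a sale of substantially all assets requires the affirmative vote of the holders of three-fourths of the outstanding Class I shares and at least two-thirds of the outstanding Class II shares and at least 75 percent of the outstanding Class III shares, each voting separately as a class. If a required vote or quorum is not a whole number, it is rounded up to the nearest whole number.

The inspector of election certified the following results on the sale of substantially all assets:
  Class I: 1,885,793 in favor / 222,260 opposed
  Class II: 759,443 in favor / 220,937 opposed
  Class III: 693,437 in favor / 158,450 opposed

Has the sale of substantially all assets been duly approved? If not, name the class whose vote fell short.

Class I: 3/4 of 2514390 = 1885792.50, rounded up to 1885793; 1,885,793 required, 1,885,793 in favor — approved.
Class II: 2/3 of 1139075 = 759383.33, rounded up to 759384; 759,384 required, 759,443 in favor — approved.
Class III: 3/4 of 924582 = 693436.50, rounded up to 693437; 693,437 required, 693,437 in favor — approved.

Approved — every class gave the required vote.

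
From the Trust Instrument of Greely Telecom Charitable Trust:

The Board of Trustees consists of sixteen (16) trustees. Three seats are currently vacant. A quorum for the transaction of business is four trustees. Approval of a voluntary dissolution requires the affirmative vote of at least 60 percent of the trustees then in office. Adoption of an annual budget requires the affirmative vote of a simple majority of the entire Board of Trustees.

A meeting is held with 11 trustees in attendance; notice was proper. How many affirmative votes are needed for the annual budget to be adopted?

9

The annual budget requires a majority of the entire Board of Trustees (16).
A majority of 16 is 9.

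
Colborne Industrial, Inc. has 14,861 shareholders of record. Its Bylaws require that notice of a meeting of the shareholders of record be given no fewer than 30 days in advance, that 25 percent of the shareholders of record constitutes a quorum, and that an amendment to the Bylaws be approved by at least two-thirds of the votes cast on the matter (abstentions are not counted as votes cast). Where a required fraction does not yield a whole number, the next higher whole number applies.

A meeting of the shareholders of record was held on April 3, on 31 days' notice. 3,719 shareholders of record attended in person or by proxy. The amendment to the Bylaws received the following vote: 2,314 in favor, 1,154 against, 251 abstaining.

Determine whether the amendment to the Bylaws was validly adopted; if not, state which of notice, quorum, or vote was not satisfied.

Valid — all requirements satisfied.

Notice: 31 days given; 30 required. Satisfied.
Quorum: 25% of 14,861 = 3,715.25, rounded up to 3,716; 3,719 present. Satisfied.
Vote: requires two-thirds of the votes cast (3,719 − 251 abstaining = 3,468); 2/3 of 3468 = 2312, so 2,312 needed; 2,314 in favor. Satisfied.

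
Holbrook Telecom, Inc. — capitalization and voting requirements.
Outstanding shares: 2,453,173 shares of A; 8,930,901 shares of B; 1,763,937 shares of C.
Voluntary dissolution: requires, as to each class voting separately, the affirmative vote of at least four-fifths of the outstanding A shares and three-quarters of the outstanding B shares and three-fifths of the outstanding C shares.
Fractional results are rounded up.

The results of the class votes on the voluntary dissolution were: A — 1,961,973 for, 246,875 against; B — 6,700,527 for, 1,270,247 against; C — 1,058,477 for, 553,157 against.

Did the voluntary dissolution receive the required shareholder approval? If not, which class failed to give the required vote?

A: 4/5 of 2453173 = 1962538.40, rounded up to 1962539; 1,962,539 required, 1,961,973 in favor — not approved.
B: 3/4 of 8930901 = 6698175.75, rounded up to 6698176; 6,698,176 required, 6,700,527 in favor — approved.
C: 3/5 of 1763937 = 1058362.20, rounded up to 1058363; 1,058,363 required, 1,058,477 in favor — approved.

Not approved — the A shares did not give the required vote.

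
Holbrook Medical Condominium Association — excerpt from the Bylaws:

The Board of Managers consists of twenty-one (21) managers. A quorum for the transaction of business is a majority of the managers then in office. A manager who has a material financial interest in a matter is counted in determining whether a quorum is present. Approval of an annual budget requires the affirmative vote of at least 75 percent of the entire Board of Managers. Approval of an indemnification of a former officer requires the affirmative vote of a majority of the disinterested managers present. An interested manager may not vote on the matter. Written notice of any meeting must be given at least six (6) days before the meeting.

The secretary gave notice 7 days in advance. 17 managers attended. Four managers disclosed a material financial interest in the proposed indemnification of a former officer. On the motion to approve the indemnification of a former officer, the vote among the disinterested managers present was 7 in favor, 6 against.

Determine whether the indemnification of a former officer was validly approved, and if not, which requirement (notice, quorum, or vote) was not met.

Valid — all requirements satisfied.

Notice: 7 days given; 6 required (7 ≥ 6). Satisfied.
Quorum: 17 present (interested managers count toward quorum); quorum is 11. Satisfied.
Vote: the indemnification of a former officer requires a majority of the disinterested managers present (17 − 4 = 13). A majority of 13 is 7, so 7 affirmative votes are needed; 7 voted in favor. Satisfied.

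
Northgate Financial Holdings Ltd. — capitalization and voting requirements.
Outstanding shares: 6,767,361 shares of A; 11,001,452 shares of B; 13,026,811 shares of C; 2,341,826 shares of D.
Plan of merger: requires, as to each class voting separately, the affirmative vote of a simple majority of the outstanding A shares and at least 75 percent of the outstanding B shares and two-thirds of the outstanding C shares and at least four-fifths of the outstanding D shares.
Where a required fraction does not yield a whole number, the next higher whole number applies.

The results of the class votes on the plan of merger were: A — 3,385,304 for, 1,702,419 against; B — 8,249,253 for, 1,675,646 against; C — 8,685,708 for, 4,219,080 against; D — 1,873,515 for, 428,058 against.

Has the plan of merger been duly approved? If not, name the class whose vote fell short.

Not approved — the B shares did not give the required vote.

A: a majority of 6767361 is 3383681; 3,383,681 required, 3,385,304 in favor — approved.
B: 3/4 of 11001452 = 8251089; 8,251,089 required, 8,249,253 in favor — not approved.
C: 2/3 of 13026811 = 8684540.67, rounded up to 8684541; 8,684,541 required, 8,685,708 in favor — approved.
D: 4/5 of 2341826 = 1873460.80, rounded up to 1873461; 1,873,461 required, 1,873,515 in favor — approved.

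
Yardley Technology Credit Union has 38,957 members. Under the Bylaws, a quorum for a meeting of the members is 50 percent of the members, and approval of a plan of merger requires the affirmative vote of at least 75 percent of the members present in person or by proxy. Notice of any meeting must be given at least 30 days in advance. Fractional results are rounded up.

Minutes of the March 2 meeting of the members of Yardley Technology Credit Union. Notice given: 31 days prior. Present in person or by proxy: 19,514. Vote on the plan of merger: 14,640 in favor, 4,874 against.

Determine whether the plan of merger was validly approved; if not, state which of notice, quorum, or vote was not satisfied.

Valid — all requirements satisfied.

Notice: 31 days given; 30 required. Satisfied.
Quorum: 50% of 38,957 = 19,478.50, rounded up to 19,479; 19,514 present. Satisfied.
Vote: requires three-fourths of those present (19,514); 3/4 of 19514 = 14635.50, rounded up to 14636, so 14,636 needed; 14,640 in favor. Satisfied.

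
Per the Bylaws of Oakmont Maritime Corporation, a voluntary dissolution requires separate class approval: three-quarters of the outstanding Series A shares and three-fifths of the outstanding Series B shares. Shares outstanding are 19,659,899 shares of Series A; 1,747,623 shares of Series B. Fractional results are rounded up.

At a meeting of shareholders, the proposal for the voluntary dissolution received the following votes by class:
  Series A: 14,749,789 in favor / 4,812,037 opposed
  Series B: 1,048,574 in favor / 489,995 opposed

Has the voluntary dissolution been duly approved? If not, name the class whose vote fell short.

Approved — every class gave the required vote.

Series A: 3/4 of 19659899 = 14744924.25, rounded up to 14744925; 14,744,925 required, 14,749,789 in favor — approved.
Series B: 3/5 of 1747623 = 1048573.80, rounded up to 1048574; 1,048,574 required, 1,048,574 in favor — approved.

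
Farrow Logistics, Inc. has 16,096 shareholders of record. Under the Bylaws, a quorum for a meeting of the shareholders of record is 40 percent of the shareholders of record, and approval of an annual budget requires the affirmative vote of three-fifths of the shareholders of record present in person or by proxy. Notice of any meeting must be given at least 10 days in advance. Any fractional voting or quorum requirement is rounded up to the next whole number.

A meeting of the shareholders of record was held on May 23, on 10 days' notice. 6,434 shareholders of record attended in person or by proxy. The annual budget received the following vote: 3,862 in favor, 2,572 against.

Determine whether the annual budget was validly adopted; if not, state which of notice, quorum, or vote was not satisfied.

Notice: 10 days given; 10 required. Satisfied.
Quorum: 40% of 16,096 = 6,438.40, rounded up to 6,439; 6,434 present. Not satisfied.
Vote: requires three-fifths of those present (6,434); 3/5 of 6434 = 3860.40, rounded up to 3861, so 3,861 needed; 3,862 in favor. Satisfied.

Invalid — quorum requirement not satisfied.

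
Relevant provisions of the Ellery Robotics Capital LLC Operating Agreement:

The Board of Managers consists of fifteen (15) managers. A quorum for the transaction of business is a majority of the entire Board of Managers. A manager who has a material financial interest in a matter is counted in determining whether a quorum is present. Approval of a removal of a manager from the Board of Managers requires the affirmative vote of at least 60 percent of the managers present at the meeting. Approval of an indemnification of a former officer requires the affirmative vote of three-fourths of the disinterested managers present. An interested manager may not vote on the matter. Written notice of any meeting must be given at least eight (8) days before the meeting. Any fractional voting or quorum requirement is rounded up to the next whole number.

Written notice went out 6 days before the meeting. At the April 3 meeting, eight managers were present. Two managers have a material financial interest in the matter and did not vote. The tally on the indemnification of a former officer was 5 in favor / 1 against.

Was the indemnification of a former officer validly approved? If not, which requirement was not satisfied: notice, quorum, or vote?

Notice: 6 days given; 8 required (6 < 8). Not satisfied.
Quorum: 8 present (interested managers count toward quorum); quorum is 8. Satisfied.
Vote: the indemnification of a former officer requires three-fourths of the disinterested managers present (8 − 2 = 6). 3/4 of 6 = 4.50, rounded up to 5, so 5 affirmative votes are needed; 5 voted in favor. Satisfied.

Invalid — notice requirement not satisfied.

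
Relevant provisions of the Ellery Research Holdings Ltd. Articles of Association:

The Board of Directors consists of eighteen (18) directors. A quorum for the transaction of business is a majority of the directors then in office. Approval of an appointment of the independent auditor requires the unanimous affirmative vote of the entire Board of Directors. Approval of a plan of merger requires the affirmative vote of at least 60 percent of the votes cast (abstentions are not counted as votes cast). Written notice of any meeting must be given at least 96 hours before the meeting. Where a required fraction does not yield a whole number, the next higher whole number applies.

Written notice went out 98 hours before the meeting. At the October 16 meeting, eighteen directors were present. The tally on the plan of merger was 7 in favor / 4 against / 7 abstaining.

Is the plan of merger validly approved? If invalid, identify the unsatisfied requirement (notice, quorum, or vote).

Notice: 98 hours given; 96 required (98 ≥ 96). Satisfied.
Quorum: 18 present; quorum is 10. Satisfied.
Vote: the plan of merger requires three-fifths of the votes cast (18 present − 7 abstaining = 11). 3/5 of 11 = 6.60, rounded up to 7, so 7 affirmative votes are needed; 7 voted in favor. Satisfied.

Valid — all requirements satisfied.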